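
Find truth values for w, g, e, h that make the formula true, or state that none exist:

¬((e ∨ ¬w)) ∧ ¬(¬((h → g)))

w=T; g=F; e=F; h=F

  ¬((e ∨ ¬w)) = True
    e ∨ ¬w = False
      ¬w = False
  ¬(¬((h → g))) = True
    ¬((h → g)) = False
      h → g = True
Both conjuncts True, so the formula holds.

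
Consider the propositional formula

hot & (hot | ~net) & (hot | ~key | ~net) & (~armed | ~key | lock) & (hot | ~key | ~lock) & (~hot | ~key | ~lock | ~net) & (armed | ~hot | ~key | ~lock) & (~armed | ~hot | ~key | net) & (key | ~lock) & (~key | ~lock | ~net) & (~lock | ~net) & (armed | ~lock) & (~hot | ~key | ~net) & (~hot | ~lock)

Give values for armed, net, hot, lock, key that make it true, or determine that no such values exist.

armed=F, net=T, hot=T, lock=F, key=F

Unit clause (hot) forces hot = True.
In (~hot | ~lock) only ~lock is left, so lock = False.
Set armed = False.
Set net = True.
  then (~hot | ~key | ~net) forces key = False.
All clauses satisfied.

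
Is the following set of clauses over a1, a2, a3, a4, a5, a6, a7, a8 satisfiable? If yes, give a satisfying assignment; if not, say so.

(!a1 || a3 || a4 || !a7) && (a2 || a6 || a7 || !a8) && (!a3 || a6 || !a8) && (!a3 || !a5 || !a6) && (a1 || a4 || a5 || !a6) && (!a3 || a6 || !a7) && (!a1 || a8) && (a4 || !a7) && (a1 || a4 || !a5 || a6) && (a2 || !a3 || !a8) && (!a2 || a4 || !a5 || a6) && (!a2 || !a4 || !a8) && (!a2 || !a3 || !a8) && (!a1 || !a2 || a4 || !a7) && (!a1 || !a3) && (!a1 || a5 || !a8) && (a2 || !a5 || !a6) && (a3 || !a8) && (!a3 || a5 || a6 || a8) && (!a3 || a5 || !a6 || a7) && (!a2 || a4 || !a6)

a1=F, a2=T, a3=F, a4=T, a5=T, a6=F, a7=T, a8=F

Try a1 = True:
  (!a1 || a8) forces a8 = True.
  (!a1 || !a3) forces a3 = False.
  clause (a3 || !a8) is falsified — backtrack.
So a1 = False.
Set a2 = True.
Set a3 = False.
  then (a3 || !a8) forces a8 = False.
Set a4 = True.
Set a5 = True.
Set a6 = False.
Set a7 = True.
All clauses satisfied.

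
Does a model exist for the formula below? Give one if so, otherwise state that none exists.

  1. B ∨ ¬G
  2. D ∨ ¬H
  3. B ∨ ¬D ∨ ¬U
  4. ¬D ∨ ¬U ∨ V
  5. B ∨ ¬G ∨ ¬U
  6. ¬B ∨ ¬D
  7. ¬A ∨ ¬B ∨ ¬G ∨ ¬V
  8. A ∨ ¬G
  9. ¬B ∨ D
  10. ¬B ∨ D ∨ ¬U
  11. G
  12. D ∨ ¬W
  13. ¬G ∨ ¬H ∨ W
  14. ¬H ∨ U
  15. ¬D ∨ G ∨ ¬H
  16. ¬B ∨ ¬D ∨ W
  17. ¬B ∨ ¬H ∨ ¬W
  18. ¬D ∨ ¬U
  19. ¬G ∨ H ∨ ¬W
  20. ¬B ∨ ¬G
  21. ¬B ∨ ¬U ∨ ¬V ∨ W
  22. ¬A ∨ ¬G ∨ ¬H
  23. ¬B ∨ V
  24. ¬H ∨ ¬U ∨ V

The formula is unsatisfiable.

Case G = True:
  (B ∨ ¬G) forces B = True.
  Clause (¬B ∨ ¬G) is falsified — contradiction.
Case G = False:
  Clause (G) is falsified — contradiction.
Both cases fail, so the formula is unsatisfiable.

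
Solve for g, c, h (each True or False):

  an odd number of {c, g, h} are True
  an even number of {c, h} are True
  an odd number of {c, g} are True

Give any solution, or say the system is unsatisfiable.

g: True, c: False, h: False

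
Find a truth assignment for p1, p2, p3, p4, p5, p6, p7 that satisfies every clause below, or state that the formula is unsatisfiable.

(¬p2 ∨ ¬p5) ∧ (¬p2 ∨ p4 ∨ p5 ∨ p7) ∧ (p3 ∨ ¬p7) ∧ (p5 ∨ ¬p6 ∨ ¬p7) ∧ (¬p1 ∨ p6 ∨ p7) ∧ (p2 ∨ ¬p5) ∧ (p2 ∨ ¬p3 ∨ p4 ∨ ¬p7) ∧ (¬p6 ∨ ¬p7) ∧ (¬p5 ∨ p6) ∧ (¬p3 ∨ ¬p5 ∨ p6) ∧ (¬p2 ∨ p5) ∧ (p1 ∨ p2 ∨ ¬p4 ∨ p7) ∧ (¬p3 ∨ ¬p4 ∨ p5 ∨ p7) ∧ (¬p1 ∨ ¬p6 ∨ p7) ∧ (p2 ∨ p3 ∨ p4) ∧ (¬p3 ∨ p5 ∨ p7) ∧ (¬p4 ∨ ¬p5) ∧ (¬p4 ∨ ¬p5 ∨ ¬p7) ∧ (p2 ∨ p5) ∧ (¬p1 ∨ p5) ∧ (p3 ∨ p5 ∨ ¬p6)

The formula is unsatisfiable.

Case p2 = True:
  (¬p2 ∨ ¬p5) forces p5 = False.
  Clause (¬p2 ∨ p5) is falsified — contradiction.
Case p2 = False:
  (p2 ∨ ¬p5) forces p5 = False.
  Clause (p2 ∨ p5) is falsified — contradiction.
Both cases fail, so the formula is unsatisfiable.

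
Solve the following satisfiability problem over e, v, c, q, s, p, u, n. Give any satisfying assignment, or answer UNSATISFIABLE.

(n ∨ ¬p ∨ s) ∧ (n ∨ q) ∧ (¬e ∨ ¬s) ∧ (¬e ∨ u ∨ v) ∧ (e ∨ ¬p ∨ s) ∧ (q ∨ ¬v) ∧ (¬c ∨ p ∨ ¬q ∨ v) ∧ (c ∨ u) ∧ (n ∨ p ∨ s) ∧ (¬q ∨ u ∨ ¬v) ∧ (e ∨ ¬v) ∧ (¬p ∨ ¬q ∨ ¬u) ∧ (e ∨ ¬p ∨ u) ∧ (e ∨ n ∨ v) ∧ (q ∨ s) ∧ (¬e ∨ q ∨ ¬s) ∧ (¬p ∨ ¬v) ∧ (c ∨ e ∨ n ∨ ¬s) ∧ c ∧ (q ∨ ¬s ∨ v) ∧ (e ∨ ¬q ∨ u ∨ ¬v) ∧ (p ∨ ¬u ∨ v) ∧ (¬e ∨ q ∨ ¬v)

Unit clause (c) forces c = True.
Set e = True.
  then (¬e ∨ ¬s) forces s = False.
  then (q ∨ s) forces q = True.
Try v = False:
  (¬e ∨ u ∨ v) forces u = True.
  (¬c ∨ p ∨ ¬q ∨ v) forces p = True.
  clause (¬p ∨ ¬q ∨ ¬u) is falsified — backtrack.
So v = True.
  then (¬q ∨ u ∨ ¬v) forces u = True.
  then (¬p ∨ ¬q ∨ ¬u) forces p = False.
  then (n ∨ p ∨ s) forces n = True.
All clauses satisfied.

e = True, v = True, c = True, q = True, s = False, p = False, u = True, n = True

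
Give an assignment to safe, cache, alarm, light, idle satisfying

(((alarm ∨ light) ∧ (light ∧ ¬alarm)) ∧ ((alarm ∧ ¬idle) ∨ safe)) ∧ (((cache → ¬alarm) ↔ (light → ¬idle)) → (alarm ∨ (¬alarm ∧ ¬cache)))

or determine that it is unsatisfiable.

safe = True, cache = False, alarm = False, light = True, idle = False

  ((alarm ∨ light) ∧ (light ∧ ¬alarm)) ∧ ((alarm ∧ ¬idle) ∨ safe) = True
    (alarm ∨ light) ∧ (light ∧ ¬alarm) = True
      alarm ∨ light = True
      light ∧ ¬alarm = True
        ¬alarm = True
    (alarm ∧ ¬idle) ∨ safe = True
      alarm ∧ ¬idle = False
        ¬idle = True
  ((cache → ¬alarm) ↔ (light → ¬idle)) → (alarm ∨ (¬alarm ∧ ¬cache)) = True
    (cache → ¬alarm) ↔ (light → ¬idle) = True
      cache → ¬alarm = True
        ¬alarm = True
      light → ¬idle = True
        ¬idle = True
    alarm ∨ (¬alarm ∧ ¬cache) = True
      ¬alarm ∧ ¬cache = True
        ¬alarm = True
        ¬cache = True
Both conjuncts True, so the formula holds.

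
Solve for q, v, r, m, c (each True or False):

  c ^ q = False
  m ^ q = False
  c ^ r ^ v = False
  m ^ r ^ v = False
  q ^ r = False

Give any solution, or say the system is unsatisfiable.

q=F, v=F, r=F, m=F, c=F

c ^ q = F ^ F = False ✓
m ^ q = F ^ F = False ✓
c ^ r ^ v = F ^ F ^ F = False ✓
m ^ r ^ v = F ^ F ^ F = False ✓
q ^ r = F ^ F = False ✓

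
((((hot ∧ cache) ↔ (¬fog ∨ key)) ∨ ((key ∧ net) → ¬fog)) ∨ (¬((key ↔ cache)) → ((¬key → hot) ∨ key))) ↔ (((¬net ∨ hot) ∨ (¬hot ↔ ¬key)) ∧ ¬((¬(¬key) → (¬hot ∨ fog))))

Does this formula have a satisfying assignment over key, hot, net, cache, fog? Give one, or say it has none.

key=T, hot=T, net=T, cache=T, fog=F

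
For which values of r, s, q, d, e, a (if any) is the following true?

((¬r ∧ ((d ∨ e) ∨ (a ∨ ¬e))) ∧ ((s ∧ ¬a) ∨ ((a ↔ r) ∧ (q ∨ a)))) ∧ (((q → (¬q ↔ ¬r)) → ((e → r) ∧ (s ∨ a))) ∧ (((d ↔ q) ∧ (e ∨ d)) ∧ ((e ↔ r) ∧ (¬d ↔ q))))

Unsatisfiable — no assignment works.

Case r = True: the conjunct ¬r is False.
Case r = False: the formula simplifies to (((d ∨ e) ∨ (a ∨ ¬e)) ∧ ((s ∧ ¬a) ∨ (¬a ∧ (q ∨ a)))) ∧ (((q → ¬q) → (¬e ∧ (s ∨ a))) ∧ (((d ↔ q) ∧ (e ∨ d)) ∧ (¬e ∧ (¬d ↔ q)))).
  e = True: the conjunct ¬e is False.
  e = False: simplifies to ((s ∧ ¬a) ∨ (¬a ∧ (q ∨ a))) ∧ (((q → ¬q) → (s ∨ a)) ∧ (((d ↔ q) ∧ d) ∧ (¬d ↔ q))).
    a = True: the conjunct (s ∧ ¬a) ∨ (¬a ∧ (q ∨ a)) becomes (s ∧ False) ∨ (False ∧ True) = False.
    a = False: simplifies to (s ∨ q) ∧ (((q → ¬q) → s) ∧ (((d ↔ q) ∧ d) ∧ (¬d ↔ q))).
      d = True: simplifies to (s ∨ q) ∧ (((q → ¬q) → s) ∧ (q ∧ ¬q)).
        q = True: the conjunct ¬q is False.
        q = False: the conjunct q is False.
      d = False: the conjunct d is False.
Both cases fail — unsatisfiable.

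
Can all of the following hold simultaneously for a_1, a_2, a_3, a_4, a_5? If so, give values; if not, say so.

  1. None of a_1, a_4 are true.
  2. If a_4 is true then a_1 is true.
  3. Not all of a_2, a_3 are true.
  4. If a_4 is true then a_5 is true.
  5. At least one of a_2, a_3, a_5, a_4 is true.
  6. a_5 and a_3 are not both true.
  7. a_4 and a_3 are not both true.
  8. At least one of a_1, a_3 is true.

a_1 = False; a_2 = False; a_3 = True; a_4 = False; a_5 = False

  (1) {a_1, a_4}: 0 true — none ✓
  (2) a_4=F ⇒ a_1: vacuous ✓
  (3) {a_2, a_3}: 1/2 true — not all ✓
  (4) a_4=F ⇒ a_5: vacuous ✓
  (5) {a_2, a_3, a_5, a_4}: 1 true — at least one ✓
  (6) a_5=F, a_3=T — not both ✓
  (7) a_4=F, a_3=T — not both ✓
  (8) {a_1, a_3}: 1 true — at least one ✓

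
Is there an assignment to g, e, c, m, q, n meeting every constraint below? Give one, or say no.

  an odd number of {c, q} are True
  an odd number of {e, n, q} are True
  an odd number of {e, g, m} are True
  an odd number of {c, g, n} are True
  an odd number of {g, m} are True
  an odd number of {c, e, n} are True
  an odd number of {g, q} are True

Unsatisfiable — no assignment works.

Adding constraints 1, 2, 6 mod 2: every variable appears an even number of times on the left, so the left side is 0.
But the right sides sum to 1 (mod 2). 0 ≠ 1 — the system is inconsistent.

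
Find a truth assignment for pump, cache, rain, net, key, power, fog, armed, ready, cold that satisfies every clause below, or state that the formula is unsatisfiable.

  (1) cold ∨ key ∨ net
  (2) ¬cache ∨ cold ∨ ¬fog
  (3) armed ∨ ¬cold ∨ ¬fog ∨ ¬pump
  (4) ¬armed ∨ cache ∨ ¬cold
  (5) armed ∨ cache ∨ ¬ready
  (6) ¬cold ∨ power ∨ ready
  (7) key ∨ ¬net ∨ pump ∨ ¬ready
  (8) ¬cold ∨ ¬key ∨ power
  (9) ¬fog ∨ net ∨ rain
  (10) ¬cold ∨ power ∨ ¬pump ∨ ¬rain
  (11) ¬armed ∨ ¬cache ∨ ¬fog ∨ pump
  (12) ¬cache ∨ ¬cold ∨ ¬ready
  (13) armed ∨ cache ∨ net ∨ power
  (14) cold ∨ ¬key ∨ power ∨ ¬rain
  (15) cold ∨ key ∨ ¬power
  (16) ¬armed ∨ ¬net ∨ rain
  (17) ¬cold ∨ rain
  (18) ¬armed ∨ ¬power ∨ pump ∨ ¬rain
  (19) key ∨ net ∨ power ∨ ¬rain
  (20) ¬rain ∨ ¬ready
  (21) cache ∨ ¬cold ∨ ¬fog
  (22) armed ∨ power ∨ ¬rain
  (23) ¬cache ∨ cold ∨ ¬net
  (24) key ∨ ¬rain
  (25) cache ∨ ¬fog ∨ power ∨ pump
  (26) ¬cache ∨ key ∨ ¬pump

pump=T, cache=F, rain=T, net=F, key=T, power=T, fog=F, armed=F, ready=F, cold=T

Set pump = True.
Set cache = False.
Set rain = True.
  then (¬rain ∨ ¬ready) forces ready = False.
  then (key ∨ ¬rain) forces key = True.
Set net = False.
Set power = True.
Set fog = False.
Set armed = False.
Set cold = True.
All clauses satisfied.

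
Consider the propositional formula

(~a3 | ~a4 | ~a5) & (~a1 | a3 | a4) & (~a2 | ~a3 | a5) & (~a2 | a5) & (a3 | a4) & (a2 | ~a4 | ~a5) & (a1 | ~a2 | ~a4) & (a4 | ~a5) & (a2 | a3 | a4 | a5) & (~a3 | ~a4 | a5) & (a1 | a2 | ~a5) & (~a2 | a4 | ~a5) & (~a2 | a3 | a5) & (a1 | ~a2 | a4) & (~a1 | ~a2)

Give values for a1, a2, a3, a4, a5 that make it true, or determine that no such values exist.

a1 = False; a2 = False; a3 = False; a4 = True; a5 = False

Set a1 = False.
Set a2 = False.
  then (a1 | a2 | ~a5) forces a5 = False.
Set a3 = False.
  then (a3 | a4) forces a4 = True.
All clauses satisfied.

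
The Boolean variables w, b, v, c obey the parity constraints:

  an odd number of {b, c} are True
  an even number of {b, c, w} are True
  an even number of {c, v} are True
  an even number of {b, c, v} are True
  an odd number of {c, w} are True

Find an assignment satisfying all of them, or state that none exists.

The formula is unsatisfiable.

Adding constraints 2, 3, 4, 5 mod 2: every variable appears an even number of times on the left, so the left side is 0.
But the right sides sum to 1 (mod 2). 0 ≠ 1 — the system is inconsistent.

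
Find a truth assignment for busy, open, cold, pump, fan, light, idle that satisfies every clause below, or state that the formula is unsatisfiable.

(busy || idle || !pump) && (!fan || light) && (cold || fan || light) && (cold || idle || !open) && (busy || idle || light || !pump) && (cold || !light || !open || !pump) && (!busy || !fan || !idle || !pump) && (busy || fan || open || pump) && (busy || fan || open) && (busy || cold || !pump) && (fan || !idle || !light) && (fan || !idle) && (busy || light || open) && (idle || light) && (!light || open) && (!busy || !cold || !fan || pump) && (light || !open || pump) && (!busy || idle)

busy=F, open=T, cold=T, pump=F, fan=T, light=T, idle=T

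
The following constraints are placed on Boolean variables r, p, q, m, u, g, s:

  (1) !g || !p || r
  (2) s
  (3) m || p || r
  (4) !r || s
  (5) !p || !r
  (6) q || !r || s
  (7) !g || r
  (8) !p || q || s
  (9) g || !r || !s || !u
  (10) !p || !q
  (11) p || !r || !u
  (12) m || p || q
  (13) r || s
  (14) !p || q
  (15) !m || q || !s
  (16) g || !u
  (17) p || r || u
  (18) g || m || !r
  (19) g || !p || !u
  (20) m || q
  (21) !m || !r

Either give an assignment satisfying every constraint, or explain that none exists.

Unit clause (s) forces s = True.
Try r = False:
  (!g || r) forces g = False.
  (g || !u) forces u = False.
  (p || r || u) forces p = True.
  (!p || !q) forces q = False.
  clause (!p || q) is falsified — backtrack.
So r = True.
  then (!p || !r) forces p = False.
  then (p || !r || !u) forces u = False.
  then (!m || !r) forces m = False.
  then (m || p || q) forces q = True.
  then (g || m || !r) forces g = True.
All clauses satisfied.

r = True; p = False; q = True; m = False; u = False; g = True; s = True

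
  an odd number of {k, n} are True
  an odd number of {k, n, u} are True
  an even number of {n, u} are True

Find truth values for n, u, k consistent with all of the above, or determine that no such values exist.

n = False, u = False, k = True

{k, n}: 1 true → odd ✓
{k, n, u}: 1 true → odd ✓
{n, u}: 0 true → even ✓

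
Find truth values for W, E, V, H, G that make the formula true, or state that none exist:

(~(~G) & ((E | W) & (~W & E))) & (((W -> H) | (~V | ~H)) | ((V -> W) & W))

W = False, E = True, V = True, H = False, G = True

  ~(~G) & ((E | W) & (~W & E)) = True
    ~(~G) = True
      ~G = False
    (E | W) & (~W & E) = True
      E | W = True
      ~W & E = True
        ~W = True
  ((W -> H) | (~V | ~H)) | ((V -> W) & W) = True
    (W -> H) | (~V | ~H) = True
      W -> H = True
      ~V | ~H = True
        ~V = False
        ~H = True
    (V -> W) & W = False
      V -> W = False
Both conjuncts True, so the formula holds.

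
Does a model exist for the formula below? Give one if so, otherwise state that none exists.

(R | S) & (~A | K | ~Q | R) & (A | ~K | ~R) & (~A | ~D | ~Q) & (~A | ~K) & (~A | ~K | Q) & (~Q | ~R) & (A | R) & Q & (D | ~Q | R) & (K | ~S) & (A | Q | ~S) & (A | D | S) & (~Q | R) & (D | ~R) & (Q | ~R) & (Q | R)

Case Q = True:
  (~Q | ~R) forces R = False.
  Clause (~Q | R) is falsified — contradiction.
Case Q = False:
  Clause (Q) is falsified — contradiction.
Both cases fail, so the formula is unsatisfiable.

Unsatisfiable — no assignment works.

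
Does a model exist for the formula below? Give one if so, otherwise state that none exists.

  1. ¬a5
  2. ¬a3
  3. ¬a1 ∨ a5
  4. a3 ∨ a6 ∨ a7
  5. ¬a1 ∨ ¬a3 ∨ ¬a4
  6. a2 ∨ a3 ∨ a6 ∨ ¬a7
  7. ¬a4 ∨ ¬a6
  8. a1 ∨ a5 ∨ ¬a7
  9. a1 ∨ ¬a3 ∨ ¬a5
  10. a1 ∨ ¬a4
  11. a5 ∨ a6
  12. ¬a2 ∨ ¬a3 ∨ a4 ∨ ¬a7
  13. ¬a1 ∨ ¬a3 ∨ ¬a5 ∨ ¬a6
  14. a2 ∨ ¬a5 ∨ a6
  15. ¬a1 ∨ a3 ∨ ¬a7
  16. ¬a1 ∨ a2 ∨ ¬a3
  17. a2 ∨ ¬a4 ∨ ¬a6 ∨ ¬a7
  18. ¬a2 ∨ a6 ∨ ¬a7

a1 = False, a2 = True, a3 = False, a4 = False, a5 = False, a6 = True, a7 = False

Unit clause (¬a5) forces a5 = False.
Unit clause (¬a3) forces a3 = False.
In (¬a1 ∨ a5) only ¬a1 is left, so a1 = False.
In (a1 ∨ a5 ∨ ¬a7) only ¬a7 is left, so a7 = False.
In (a1 ∨ ¬a4) only ¬a4 is left, so a4 = False.
In (a5 ∨ a6) only a6 is left, so a6 = True.
Set a2 = True.
All clauses satisfied.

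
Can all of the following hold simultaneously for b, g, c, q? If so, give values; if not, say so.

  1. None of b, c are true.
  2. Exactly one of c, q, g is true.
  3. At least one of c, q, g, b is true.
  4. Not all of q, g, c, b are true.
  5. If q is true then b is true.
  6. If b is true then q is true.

b: False, g: True, c: False, q: False

  (1) {b, c}: 0 true — none ✓
  (2) {c, q, g}: 1 true — exactly one ✓
  (3) {c, q, g, b}: 1 true — at least one ✓
  (4) {q, g, c, b}: 1/4 true — not all ✓
  (5) q=F ⇒ b: vacuous ✓
  (6) b=F ⇒ q: vacuous ✓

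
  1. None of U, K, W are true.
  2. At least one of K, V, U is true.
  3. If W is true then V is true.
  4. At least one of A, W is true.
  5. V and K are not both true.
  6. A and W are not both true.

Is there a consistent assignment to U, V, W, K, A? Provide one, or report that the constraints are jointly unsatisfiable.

U: False, V: True, W: False, K: False, A: True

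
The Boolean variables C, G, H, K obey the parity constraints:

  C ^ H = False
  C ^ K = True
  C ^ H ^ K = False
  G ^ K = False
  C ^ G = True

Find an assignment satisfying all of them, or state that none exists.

C = True; G = False; H = True; K = False

C ^ H = T ^ T = False ✓
C ^ K = T ^ F = True ✓
C ^ H ^ K = T ^ T ^ F = False ✓
G ^ K = F ^ F = False ✓
C ^ G = T ^ F = True ✓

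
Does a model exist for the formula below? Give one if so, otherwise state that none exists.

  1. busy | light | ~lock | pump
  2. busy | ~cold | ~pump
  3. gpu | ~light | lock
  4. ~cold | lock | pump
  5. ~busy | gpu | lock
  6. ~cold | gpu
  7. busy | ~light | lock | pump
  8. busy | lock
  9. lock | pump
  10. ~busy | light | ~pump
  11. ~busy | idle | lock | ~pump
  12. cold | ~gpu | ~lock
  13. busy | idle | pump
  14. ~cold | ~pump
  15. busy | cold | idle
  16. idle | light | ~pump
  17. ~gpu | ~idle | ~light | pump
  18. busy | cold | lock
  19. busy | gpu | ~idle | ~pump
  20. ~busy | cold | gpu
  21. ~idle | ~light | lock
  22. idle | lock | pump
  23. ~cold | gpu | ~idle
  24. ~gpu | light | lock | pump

Set pump = False.
  then (lock | pump) forces lock = True.
Set light = True.
Set busy = False.
  then (busy | idle | pump) forces idle = True.
  then (~gpu | ~idle | ~light | pump) forces gpu = False.
  then (~cold | gpu | ~idle) forces cold = False.
All clauses satisfied.

pump = False, light = True, busy = False, gpu = False, idle = True, cold = False, lock = True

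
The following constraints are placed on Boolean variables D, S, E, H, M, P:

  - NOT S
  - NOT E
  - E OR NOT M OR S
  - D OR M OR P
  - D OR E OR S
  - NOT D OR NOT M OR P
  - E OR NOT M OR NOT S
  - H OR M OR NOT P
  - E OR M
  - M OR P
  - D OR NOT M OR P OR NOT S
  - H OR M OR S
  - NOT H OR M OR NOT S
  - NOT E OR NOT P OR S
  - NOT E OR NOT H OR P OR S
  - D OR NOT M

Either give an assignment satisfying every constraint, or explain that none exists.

Case S = True:
  Clause (NOT S) is falsified — contradiction.
Case S = False:
  (NOT E) forces E = False.
  (E OR NOT M OR S) forces M = False.
  Clause (E OR M) is falsified — contradiction.
Both cases fail, so the formula is unsatisfiable.

Unsatisfiable — no assignment works.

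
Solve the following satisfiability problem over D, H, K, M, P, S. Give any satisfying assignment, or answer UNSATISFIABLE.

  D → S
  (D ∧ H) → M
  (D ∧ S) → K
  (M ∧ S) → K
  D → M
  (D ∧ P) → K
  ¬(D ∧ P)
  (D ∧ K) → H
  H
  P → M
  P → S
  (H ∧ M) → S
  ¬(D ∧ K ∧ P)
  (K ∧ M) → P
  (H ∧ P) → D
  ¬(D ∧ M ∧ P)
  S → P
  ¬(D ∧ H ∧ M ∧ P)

Unit clause (H) forces H = True.
Try D = True:
  (¬D ∨ ¬H ∨ M) forces M = True.
  (¬H ∨ ¬M ∨ S) forces S = True.
  (P ∨ ¬S) forces P = True.
  clause (¬D ∨ ¬H ∨ ¬M ∨ ¬P) is falsified — backtrack.
So D = False.
  then (D ∨ ¬H ∨ ¬P) forces P = False.
  then (P ∨ ¬S) forces S = False.
  then (¬H ∨ ¬M ∨ S) forces M = False.
Set K = True.
All clauses satisfied.

D = False, H = True, K = True, M = False, P = False, S = False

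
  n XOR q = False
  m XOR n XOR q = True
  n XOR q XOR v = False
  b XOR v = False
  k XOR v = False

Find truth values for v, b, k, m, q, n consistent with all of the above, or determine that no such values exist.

v = False, b = False, k = False, m = True, q = False, n = False

n XOR q = F XOR F = False ✓
m XOR n XOR q = T XOR F XOR F = True ✓
n XOR q XOR v = F XOR F XOR F = False ✓
b XOR v = F XOR F = False ✓
k XOR v = F XOR F = False ✓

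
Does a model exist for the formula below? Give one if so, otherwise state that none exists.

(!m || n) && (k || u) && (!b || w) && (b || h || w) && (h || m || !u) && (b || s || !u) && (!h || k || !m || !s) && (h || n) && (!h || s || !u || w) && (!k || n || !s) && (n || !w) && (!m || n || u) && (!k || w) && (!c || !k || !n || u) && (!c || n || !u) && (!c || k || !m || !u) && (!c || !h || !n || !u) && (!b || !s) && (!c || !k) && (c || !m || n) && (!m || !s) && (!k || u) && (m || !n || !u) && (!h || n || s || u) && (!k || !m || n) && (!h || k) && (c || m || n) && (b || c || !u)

s = False, b = True, c = False, k = True, w = True, h = True, u = True, n = True, m = True

Set s = False.
Try b = False:
  (b || s || !u) forces u = False.
  (k || u) forces k = True.
  clause (!k || u) is falsified — backtrack.
So b = True.
  then (!b || w) forces w = True.
  then (n || !w) forces n = True.
Try c = True:
  (!c || !k) forces k = False.
  (k || u) forces u = True.
  (!c || k || !m || !u) forces m = False.
  clause (m || !n || !u) is falsified — backtrack.
So c = False.
Set k = True.
  then (!k || u) forces u = True.
  then (m || !n || !u) forces m = True.
Set h = True.
All clauses satisfied.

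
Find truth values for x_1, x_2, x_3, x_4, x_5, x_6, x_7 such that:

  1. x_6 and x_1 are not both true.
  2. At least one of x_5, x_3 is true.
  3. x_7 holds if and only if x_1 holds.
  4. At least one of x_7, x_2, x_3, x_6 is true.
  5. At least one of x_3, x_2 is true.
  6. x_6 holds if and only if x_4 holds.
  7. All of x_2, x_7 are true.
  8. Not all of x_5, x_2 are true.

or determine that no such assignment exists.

x_1: True, x_2: True, x_3: True, x_4: False, x_5: False, x_6: False, x_7: True

  (1) x_6=F, x_1=T — not both ✓
  (2) {x_5, x_3}: 1 true — at least one ✓
  (3) x_7=T, x_1=T — same ✓
  (4) {x_7, x_2, x_3, x_6}: 3 true — at least one ✓
  (5) {x_3, x_2}: 2 true — at least one ✓
  (6) x_6=F, x_4=F — same ✓
  (7) {x_2, x_7}: all 2 true ✓
  (8) {x_5, x_2}: 1/2 true — not all ✓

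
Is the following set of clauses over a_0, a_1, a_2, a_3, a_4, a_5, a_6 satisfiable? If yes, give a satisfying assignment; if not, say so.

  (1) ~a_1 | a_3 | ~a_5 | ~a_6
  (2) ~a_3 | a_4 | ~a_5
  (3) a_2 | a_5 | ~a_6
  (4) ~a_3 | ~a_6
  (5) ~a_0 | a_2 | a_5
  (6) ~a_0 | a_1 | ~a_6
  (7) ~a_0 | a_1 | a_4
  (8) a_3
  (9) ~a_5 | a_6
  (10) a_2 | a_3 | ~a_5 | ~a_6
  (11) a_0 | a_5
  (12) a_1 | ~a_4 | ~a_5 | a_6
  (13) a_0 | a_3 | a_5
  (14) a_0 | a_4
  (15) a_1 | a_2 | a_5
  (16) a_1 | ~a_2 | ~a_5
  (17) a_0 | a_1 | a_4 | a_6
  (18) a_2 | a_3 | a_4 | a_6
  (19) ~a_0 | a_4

a_0 = True; a_1 = True; a_2 = True; a_3 = True; a_4 = True; a_5 = False; a_6 = False

Unit clause (a_3) forces a_3 = True.
In (~a_3 | ~a_6) only ~a_6 is left, so a_6 = False.
In (~a_5 | a_6) only ~a_5 is left, so a_5 = False.
In (a_0 | a_5) only a_0 is left, so a_0 = True.
In (~a_0 | a_4) only a_4 is left, so a_4 = True.
In (~a_0 | a_2 | a_5) only a_2 is left, so a_2 = True.
Set a_1 = True.
All clauses satisfied.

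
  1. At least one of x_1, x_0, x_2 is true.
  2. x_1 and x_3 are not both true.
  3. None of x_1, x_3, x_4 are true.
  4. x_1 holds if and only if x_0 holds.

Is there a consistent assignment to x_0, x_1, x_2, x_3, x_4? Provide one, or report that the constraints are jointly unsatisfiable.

x_0 = False, x_1 = False, x_2 = True, x_3 = False, x_4 = False

  (1) {x_1, x_0, x_2}: 1 true — at least one ✓
  (2) x_1=F, x_3=F — not both ✓
  (3) {x_1, x_3, x_4}: 0 true — none ✓
  (4) x_1=F, x_0=F — same ✓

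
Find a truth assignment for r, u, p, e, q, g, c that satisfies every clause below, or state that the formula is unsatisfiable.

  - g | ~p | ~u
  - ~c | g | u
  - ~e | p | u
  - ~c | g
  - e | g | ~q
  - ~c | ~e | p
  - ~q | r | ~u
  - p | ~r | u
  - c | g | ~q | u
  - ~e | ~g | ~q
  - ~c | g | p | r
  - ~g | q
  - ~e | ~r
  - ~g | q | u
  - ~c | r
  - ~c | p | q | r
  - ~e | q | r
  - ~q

r: False, u: False, p: False, e: False, q: False, g: False, c: False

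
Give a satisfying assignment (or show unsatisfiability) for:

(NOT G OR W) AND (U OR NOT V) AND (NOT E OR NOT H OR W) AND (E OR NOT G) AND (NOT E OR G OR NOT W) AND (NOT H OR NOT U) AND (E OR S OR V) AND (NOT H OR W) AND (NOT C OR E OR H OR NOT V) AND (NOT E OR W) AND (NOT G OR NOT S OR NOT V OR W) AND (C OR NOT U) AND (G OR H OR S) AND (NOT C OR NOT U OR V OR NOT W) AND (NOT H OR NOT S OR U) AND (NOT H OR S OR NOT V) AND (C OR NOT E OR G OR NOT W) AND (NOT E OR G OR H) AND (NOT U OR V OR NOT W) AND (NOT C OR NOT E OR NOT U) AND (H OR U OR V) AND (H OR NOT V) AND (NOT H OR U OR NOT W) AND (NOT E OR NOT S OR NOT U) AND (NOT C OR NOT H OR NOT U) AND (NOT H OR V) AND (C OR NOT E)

H = False, V = False, C = True, G = False, W = False, S = True, U = True, E = False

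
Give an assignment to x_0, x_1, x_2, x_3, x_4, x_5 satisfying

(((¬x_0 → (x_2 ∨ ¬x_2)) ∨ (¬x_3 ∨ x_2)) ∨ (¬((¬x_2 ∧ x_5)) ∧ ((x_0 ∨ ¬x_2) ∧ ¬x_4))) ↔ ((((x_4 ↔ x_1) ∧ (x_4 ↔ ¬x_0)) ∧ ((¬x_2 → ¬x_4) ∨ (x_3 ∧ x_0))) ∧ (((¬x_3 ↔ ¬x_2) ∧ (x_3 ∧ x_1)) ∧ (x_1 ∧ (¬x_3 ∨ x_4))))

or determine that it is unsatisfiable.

x_0 = False, x_1 = True, x_2 = True, x_3 = True, x_4 = True, x_5 = False

  (((¬x_0 → (x_2 ∨ ¬x_2)) ∨ (¬x_3 ∨ x_2)) ∨ (¬((¬x_2 ∧ x_5)) ∧ ((x_0 ∨ ¬x_2) ∧ ¬x_4))) ↔ ((((x_4 ↔ x_1) ∧ (x_4 ↔ ¬x_0)) ∧ ((¬x_2 → ¬x_4) ∨ (x_3 ∧ x_0))) ∧ (((¬x_3 ↔ ¬x_2) ∧ (x_3 ∧ x_1)) ∧ (x_1 ∧ (¬x_3 ∨ x_4)))) = True
    ((¬x_0 → (x_2 ∨ ¬x_2)) ∨ (¬x_3 ∨ x_2)) ∨ (¬((¬x_2 ∧ x_5)) ∧ ((x_0 ∨ ¬x_2) ∧ ¬x_4)) = True
      (¬x_0 → (x_2 ∨ ¬x_2)) ∨ (¬x_3 ∨ x_2) = True
        ¬x_0 → (x_2 ∨ ¬x_2) = True
          ¬x_0 = True
          x_2 ∨ ¬x_2 = True
            ¬x_2 = False
        ¬x_3 ∨ x_2 = True
          ¬x_3 = False
      ¬((¬x_2 ∧ x_5)) ∧ ((x_0 ∨ ¬x_2) ∧ ¬x_4) = False
        ¬((¬x_2 ∧ x_5)) = True
          ¬x_2 ∧ x_5 = False
            ¬x_2 = False
        (x_0 ∨ ¬x_2) ∧ ¬x_4 = False
          x_0 ∨ ¬x_2 = False
            ¬x_2 = False
          ¬x_4 = False
    (((x_4 ↔ x_1) ∧ (x_4 ↔ ¬x_0)) ∧ ((¬x_2 → ¬x_4) ∨ (x_3 ∧ x_0))) ∧ (((¬x_3 ↔ ¬x_2) ∧ (x_3 ∧ x_1)) ∧ (x_1 ∧ (¬x_3 ∨ x_4))) = True
      ((x_4 ↔ x_1) ∧ (x_4 ↔ ¬x_0)) ∧ ((¬x_2 → ¬x_4) ∨ (x_3 ∧ x_0)) = True
        (x_4 ↔ x_1) ∧ (x_4 ↔ ¬x_0) = True
          x_4 ↔ x_1 = True
          x_4 ↔ ¬x_0 = True
            ¬x_0 = True
        (¬x_2 → ¬x_4) ∨ (x_3 ∧ x_0) = True
          ¬x_2 → ¬x_4 = True
            ¬x_2 = False
            ¬x_4 = False
          x_3 ∧ x_0 = False
      ((¬x_3 ↔ ¬x_2) ∧ (x_3 ∧ x_1)) ∧ (x_1 ∧ (¬x_3 ∨ x_4)) = True
        (¬x_3 ↔ ¬x_2) ∧ (x_3 ∧ x_1) = True
          ¬x_3 ↔ ¬x_2 = True
            ¬x_3 = False
            ¬x_2 = False
          x_3 ∧ x_1 = True
        x_1 ∧ (¬x_3 ∨ x_4) = True
          ¬x_3 ∨ x_4 = True
            ¬x_3 = False
The formula evaluates to True.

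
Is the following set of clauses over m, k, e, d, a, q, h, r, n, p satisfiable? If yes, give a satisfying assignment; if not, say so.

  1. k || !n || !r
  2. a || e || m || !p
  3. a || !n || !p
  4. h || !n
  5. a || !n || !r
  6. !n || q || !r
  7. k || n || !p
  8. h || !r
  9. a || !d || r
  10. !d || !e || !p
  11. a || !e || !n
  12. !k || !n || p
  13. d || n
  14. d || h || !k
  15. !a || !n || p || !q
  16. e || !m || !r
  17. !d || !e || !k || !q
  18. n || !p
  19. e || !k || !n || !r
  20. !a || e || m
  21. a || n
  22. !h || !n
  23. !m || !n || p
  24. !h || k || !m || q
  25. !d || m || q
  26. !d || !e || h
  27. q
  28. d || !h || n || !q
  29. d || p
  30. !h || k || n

Unit clause (q) forces q = True.
Set m = True.
Set k = True.
Try e = True:
  (!d || !e || !k || !q) forces d = False.
  (d || n) forces n = True.
  (h || !n) forces h = True.
  clause (!h || !n) is falsified — backtrack.
So e = False.
  then (e || !m || !r) forces r = False.
Try d = False:
  (d || n) forces n = True.
  (h || !n) forces h = True.
  clause (!h || !n) is falsified — backtrack.
So d = True.
  then (a || !d || r) forces a = True.
Set h = True.
  then (!h || !n) forces n = False.
  then (n || !p) forces p = False.
All clauses satisfied.

m = True; k = True; e = False; d = True; a = True; q = True; h = True; r = False; n = False; p = False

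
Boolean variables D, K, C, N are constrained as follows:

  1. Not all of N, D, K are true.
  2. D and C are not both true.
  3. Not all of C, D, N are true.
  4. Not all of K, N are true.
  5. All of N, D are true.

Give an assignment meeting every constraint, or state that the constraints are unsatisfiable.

D = True; K = False; C = False; N = True

  (1) {N, D, K}: 2/3 true — not all ✓
  (2) D=T, C=F — not both ✓
  (3) {C, D, N}: 2/3 true — not all ✓
  (4) {K, N}: 1/2 true — not all ✓
  (5) {N, D}: all 2 true ✓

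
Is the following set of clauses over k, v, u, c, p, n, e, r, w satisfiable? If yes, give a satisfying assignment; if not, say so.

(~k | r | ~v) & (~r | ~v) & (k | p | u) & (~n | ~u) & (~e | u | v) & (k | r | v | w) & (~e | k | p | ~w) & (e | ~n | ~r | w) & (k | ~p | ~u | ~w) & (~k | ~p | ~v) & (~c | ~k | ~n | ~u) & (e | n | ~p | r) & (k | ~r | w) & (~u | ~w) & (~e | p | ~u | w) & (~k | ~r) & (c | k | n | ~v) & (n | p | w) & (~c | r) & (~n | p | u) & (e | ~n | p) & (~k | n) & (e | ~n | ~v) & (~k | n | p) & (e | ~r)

k=F; v=T; u=F; c=F; p=T; n=T; e=T; r=F; w=T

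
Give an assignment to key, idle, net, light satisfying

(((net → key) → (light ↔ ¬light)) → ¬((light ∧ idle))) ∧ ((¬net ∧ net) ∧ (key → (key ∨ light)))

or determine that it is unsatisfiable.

No satisfying assignment exists.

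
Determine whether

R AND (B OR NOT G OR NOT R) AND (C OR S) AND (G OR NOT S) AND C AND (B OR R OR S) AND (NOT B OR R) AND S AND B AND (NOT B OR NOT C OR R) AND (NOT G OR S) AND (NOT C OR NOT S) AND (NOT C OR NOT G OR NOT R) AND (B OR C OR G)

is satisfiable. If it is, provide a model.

No satisfying assignment exists.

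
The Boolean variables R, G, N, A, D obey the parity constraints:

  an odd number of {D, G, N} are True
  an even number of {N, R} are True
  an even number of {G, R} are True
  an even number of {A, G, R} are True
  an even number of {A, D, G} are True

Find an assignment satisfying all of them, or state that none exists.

R: True, G: True, N: True, A: False, D: True

{D, G, N}: 3 true → odd ✓
{N, R}: 2 true → even ✓
{G, R}: 2 true → even ✓
{A, G, R}: 2 true → even ✓
{A, D, G}: 2 true → even ✓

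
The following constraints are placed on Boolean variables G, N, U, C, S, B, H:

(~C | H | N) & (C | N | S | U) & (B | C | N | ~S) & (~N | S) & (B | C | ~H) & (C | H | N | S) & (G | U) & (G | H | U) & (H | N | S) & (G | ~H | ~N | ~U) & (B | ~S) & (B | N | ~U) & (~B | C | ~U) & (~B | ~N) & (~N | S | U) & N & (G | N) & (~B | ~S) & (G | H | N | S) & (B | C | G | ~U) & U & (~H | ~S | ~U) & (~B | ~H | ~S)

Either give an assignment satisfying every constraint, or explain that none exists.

The formula is unsatisfiable.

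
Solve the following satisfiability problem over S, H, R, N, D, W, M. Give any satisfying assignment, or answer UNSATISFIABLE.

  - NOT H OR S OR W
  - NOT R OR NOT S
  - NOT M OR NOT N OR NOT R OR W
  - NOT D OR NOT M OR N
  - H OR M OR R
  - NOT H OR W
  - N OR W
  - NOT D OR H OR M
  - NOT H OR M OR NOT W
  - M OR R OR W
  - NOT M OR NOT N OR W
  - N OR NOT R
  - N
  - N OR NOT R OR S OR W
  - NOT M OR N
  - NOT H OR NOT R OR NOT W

Unit clause (N) forces N = True.
Set S = True.
  then (NOT R OR NOT S) forces R = False.
Set H = False.
  then (H OR M OR R) forces M = True.
  then (NOT M OR NOT N OR W) forces W = True.
Set D = False.
All clauses satisfied.

S=T, H=F, R=F, N=T, D=F, W=T, M=T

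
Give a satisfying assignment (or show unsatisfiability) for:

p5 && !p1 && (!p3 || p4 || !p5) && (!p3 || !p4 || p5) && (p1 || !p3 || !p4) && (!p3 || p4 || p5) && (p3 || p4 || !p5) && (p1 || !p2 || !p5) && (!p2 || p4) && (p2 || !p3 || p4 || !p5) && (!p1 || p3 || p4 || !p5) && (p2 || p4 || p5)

p1 = False, p2 = False, p3 = False, p4 = True, p5 = True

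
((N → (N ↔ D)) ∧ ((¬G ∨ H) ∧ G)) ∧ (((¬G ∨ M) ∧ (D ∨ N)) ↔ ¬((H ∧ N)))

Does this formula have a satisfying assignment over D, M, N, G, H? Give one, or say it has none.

D: True, M: False, N: True, G: True, H: True

  (N → (N ↔ D)) ∧ ((¬G ∨ H) ∧ G) = True
    N → (N ↔ D) = True
      N ↔ D = True
    (¬G ∨ H) ∧ G = True
      ¬G ∨ H = True
        ¬G = False
  ((¬G ∨ M) ∧ (D ∨ N)) ↔ ¬((H ∧ N)) = True
    (¬G ∨ M) ∧ (D ∨ N) = False
      ¬G ∨ M = False
        ¬G = False
      D ∨ N = True
    ¬((H ∧ N)) = False
      H ∧ N = True
Both conjuncts True, so the formula holds.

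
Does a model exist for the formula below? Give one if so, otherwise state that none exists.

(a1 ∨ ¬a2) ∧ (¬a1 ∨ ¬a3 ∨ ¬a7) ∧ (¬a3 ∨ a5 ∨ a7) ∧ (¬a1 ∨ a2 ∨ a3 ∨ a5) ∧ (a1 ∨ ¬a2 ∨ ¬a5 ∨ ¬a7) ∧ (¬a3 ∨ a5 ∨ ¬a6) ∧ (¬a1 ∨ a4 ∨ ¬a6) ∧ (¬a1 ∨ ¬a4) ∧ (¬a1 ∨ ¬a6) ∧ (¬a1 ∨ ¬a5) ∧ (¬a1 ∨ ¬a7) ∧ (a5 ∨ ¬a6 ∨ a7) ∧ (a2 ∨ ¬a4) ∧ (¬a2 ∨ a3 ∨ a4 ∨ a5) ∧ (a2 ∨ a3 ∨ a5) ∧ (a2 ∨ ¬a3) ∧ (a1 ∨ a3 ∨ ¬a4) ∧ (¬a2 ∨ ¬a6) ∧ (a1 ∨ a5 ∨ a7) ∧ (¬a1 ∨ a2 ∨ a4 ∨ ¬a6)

a1 = False; a2 = False; a3 = False; a4 = False; a5 = True; a6 = False; a7 = True

Set a1 = False.
  then (a1 ∨ ¬a2) forces a2 = False.
  then (a2 ∨ ¬a4) forces a4 = False.
  then (a2 ∨ ¬a3) forces a3 = False.
  then (a2 ∨ a3 ∨ a5) forces a5 = True.
Set a6 = False.
Set a7 = True.
All clauses satisfied.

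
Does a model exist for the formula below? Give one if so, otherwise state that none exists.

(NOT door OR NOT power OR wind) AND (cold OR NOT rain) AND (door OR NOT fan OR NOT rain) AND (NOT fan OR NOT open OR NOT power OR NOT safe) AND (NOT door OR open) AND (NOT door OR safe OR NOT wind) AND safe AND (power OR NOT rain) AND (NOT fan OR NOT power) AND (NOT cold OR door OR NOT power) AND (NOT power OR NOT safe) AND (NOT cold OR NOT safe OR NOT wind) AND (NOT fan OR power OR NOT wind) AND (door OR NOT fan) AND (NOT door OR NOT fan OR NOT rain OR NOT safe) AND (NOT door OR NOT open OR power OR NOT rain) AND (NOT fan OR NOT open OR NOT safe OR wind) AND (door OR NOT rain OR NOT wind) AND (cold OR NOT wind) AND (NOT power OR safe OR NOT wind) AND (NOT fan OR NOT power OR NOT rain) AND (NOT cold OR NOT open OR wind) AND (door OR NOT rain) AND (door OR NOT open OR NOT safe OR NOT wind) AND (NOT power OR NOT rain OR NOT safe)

cold: False; rain: False; wind: False; open: False; safe: True; door: False; fan: False; power: False

Unit clause (safe) forces safe = True.
In (NOT power OR NOT safe) only NOT power is left, so power = False.
In (power OR NOT rain) only NOT rain is left, so rain = False.
Set cold = False.
  then (cold OR NOT wind) forces wind = False.
Set open = False.
  then (NOT door OR open) forces door = False.
  then (door OR NOT fan) forces fan = False.
All clauses satisfied.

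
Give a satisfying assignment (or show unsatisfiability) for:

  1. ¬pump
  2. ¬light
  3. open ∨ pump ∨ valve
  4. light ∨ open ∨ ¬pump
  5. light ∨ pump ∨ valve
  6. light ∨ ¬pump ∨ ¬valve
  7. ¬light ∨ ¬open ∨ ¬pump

open: False, light: False, valve: True, pump: False

Unit clause (¬pump) forces pump = False.
Unit clause (¬light) forces light = False.
In (light ∨ pump ∨ valve) only valve is left, so valve = True.
Set open = False.
Check each clause:
  (¬pump): ¬pump holds.
  (¬light): ¬light holds.
  (open ∨ pump ∨ valve): valve holds.
  (light ∨ open ∨ ¬pump): ¬pump holds.
  (light ∨ pump ∨ valve): valve holds.
  (light ∨ ¬pump ∨ ¬valve): ¬pump holds.
  (¬light ∨ ¬open ∨ ¬pump): ¬light holds.
All clauses satisfied.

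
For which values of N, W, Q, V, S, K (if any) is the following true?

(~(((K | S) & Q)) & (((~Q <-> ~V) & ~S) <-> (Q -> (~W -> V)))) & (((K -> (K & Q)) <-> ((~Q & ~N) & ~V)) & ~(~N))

N: True; W: True; Q: False; V: False; S: False; K: True

  ~(((K | S) & Q)) & (((~Q <-> ~V) & ~S) <-> (Q -> (~W -> V))) = True
    ~(((K | S) & Q)) = True
      (K | S) & Q = False
        K | S = True
    ((~Q <-> ~V) & ~S) <-> (Q -> (~W -> V)) = True
      (~Q <-> ~V) & ~S = True
        ~Q <-> ~V = True
          ~Q = True
          ~V = True
        ~S = True
      Q -> (~W -> V) = True
        ~W -> V = True
          ~W = False
  ((K -> (K & Q)) <-> ((~Q & ~N) & ~V)) & ~(~N) = True
    (K -> (K & Q)) <-> ((~Q & ~N) & ~V) = True
      K -> (K & Q) = False
        K & Q = False
      (~Q & ~N) & ~V = False
        ~Q & ~N = False
          ~Q = True
          ~N = False
        ~V = True
    ~(~N) = True
      ~N = False
Both conjuncts True, so the formula holds.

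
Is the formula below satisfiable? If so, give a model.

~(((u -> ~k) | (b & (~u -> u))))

u=T, b=F, k=T

  ~(((u -> ~k) | (b & (~u -> u)))) = True
    (u -> ~k) | (b & (~u -> u)) = False
      u -> ~k = False
        ~k = False
      b & (~u -> u) = False
        ~u -> u = True
          ~u = False
The formula evaluates to True.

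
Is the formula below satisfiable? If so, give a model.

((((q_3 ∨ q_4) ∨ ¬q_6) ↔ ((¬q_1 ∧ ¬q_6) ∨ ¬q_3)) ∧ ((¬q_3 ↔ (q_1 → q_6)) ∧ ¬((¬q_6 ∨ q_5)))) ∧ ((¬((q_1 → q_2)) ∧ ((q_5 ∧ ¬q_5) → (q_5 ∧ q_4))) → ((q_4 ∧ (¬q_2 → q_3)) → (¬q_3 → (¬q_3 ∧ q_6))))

q_1: False, q_2: False, q_3: False, q_4: True, q_5: False, q_6: True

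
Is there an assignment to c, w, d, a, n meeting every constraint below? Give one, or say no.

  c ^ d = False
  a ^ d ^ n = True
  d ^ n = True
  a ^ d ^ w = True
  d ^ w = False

Adding constraints 2, 3, 4, 5 mod 2: every variable appears an even number of times on the left, so the left side is 0.
But the right sides sum to 1 (mod 2). 0 ≠ 1 — the system is inconsistent.

The formula is unsatisfiable.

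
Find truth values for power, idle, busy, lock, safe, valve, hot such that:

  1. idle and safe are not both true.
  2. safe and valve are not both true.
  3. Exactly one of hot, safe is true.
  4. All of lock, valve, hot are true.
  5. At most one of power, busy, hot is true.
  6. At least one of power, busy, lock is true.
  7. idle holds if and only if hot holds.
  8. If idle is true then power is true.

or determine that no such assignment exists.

UNSATISFIABLE

Case hot = True:
  (3) with hot=T forces safe = False.
  (4) forces lock = True.
  (4) forces valve = True.
  (5) with hot=T forces power = False.
  (5) with hot=T forces busy = False.
  (7) with hot=T forces idle = True.
  Constraint (8) is violated (idle=T, power=F) — contradiction.
Case hot = False:
  Constraint (4) is violated (hot=F) — contradiction.
Both cases fail — unsatisfiable.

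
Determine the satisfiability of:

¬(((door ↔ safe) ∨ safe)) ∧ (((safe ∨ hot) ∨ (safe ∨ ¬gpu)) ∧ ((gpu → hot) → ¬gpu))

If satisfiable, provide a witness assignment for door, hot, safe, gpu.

door = True; hot = False; safe = False; gpu = False

  ¬(((door ↔ safe) ∨ safe)) = True
    (door ↔ safe) ∨ safe = False
      door ↔ safe = False
  ((safe ∨ hot) ∨ (safe ∨ ¬gpu)) ∧ ((gpu → hot) → ¬gpu) = True
    (safe ∨ hot) ∨ (safe ∨ ¬gpu) = True
      safe ∨ hot = False
      safe ∨ ¬gpu = True
        ¬gpu = True
    (gpu → hot) → ¬gpu = True
      gpu → hot = True
      ¬gpu = True
Both conjuncts True, so the formula holds.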